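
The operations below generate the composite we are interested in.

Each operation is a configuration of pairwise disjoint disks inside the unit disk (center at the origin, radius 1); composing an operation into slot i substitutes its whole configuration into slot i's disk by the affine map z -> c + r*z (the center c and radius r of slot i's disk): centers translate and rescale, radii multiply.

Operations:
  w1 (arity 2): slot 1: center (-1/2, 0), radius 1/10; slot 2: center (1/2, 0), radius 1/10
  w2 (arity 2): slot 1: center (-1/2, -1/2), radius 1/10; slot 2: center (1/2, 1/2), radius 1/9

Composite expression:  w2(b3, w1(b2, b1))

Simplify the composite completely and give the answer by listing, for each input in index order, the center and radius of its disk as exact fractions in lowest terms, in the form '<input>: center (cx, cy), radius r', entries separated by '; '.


Each b-disk chains the slot maps above it in w2; radii multiply.
b3: after 1 affine step, its disk has center (-1/2, -1/2), radius 1/10
b2: after 2 affine steps, its disk has center (4/9, 1/2), radius 1/90
b1: after 2 affine steps, its disk has center (5/9, 1/2), radius 1/90

b1: center (5/9, 1/2), radius 1/90; b2: center (4/9, 1/2), radius 1/90; b3: center (-1/2, -1/2), radius 1/10


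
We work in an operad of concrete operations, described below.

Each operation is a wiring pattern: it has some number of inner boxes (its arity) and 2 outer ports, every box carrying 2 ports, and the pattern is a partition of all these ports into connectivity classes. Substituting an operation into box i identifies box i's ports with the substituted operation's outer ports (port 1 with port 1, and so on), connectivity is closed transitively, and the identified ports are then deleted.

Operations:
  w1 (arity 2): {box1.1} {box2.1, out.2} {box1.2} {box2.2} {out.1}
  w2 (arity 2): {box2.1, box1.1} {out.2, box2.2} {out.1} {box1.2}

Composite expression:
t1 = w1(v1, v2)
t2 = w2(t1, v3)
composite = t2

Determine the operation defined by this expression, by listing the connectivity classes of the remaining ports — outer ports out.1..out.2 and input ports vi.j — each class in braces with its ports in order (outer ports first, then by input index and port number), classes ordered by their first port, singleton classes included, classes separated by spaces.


Reachability decides: close wires over w2-identified ports.
stage w1: inputs (v1, v2), connectivity {out.1} {out.2, v2.1} {v1.1} {v1.2} {v2.2}, out.j its boundary
stage w2: inputs (v1, v2, v3), connectivity {out.1} {out.2, v3.2} {v1.1} {v1.2} {v2.1} {v2.2} {v3.1}, out.j its boundary

{out.1} {out.2, v3.2} {v1.1} {v1.2} {v2.1} {v2.2} {v3.1}


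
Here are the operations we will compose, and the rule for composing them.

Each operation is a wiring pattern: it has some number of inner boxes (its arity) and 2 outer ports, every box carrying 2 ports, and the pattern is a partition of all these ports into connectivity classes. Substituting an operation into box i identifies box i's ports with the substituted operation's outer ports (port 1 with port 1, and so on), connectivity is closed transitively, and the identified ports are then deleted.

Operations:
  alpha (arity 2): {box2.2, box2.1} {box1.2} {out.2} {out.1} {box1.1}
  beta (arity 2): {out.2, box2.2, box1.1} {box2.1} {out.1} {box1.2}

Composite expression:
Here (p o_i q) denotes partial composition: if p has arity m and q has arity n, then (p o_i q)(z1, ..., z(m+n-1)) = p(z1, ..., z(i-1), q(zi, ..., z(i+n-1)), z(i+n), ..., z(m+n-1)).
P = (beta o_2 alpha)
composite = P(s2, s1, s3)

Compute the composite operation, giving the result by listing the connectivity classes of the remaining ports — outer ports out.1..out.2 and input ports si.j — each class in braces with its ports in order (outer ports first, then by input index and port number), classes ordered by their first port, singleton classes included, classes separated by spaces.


{out.1} {out.2, s2.1} {s1.1} {s1.2} {s2.2} {s3.1, s3.2}


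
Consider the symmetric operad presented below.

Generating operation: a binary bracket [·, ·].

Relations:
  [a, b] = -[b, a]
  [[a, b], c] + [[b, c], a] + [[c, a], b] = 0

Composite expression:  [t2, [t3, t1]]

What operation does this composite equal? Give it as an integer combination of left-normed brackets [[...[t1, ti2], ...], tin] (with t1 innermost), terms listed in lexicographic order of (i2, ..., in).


[[t1, t3], t2]


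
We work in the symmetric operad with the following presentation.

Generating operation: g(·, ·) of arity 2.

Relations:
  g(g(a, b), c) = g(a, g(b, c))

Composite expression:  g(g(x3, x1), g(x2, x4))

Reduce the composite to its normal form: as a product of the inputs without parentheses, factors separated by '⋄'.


Every regrouping of g is equal, so read the x-inputs in written order.
g(x3, x1) flattens to x3 ⋄ x1
g(x2, x4) flattens to x2 ⋄ x4
g(g(x3, x1), g(x2, x4)) flattens to x3 ⋄ x1 ⋄ x2 ⋄ x4

x3 ⋄ x1 ⋄ x2 ⋄ x4


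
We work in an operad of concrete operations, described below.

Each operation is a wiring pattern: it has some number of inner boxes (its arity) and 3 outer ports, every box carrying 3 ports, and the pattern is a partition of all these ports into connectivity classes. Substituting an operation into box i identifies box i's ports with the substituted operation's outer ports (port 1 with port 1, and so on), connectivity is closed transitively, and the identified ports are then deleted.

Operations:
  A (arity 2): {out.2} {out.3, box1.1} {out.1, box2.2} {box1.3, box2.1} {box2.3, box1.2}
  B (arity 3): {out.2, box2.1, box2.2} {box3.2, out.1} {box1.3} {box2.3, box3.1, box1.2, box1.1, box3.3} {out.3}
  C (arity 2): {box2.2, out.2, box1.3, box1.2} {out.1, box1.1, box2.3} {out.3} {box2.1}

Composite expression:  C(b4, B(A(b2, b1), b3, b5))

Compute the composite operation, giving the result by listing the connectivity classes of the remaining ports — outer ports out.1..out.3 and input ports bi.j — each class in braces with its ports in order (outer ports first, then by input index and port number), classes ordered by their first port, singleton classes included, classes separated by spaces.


Two ports join when wires chain via C-identified ports.
the subtree at A composes to {out.1, b1.2} {out.2} {out.3, b2.1} {b1.1, b2.3} {b1.3, b2.2} on (b2, b1); out.j = own outer ports
the subtree at B composes to {out.1, b5.2} {out.2, b3.1, b3.2} {out.3} {b1.1, b2.3} {b1.2, b3.3, b5.1, b5.3} {b1.3, b2.2} {b2.1} on (b2, b1, b3, b5); out.j = own outer ports
the subtree at C composes to {out.1, b4.1} {out.2, b3.1, b3.2, b4.2, b4.3} {out.3} {b1.1, b2.3} {b1.2, b3.3, b5.1, b5.3} {b1.3, b2.2} {b2.1} {b5.2} on (b4, b2, b1, b3, b5); out.j = own outer ports

{out.1, b4.1} {out.2, b3.1, b3.2, b4.2, b4.3} {out.3} {b1.1, b2.3} {b1.2, b3.3, b5.1, b5.3} {b1.3, b2.2} {b2.1} {b5.2}


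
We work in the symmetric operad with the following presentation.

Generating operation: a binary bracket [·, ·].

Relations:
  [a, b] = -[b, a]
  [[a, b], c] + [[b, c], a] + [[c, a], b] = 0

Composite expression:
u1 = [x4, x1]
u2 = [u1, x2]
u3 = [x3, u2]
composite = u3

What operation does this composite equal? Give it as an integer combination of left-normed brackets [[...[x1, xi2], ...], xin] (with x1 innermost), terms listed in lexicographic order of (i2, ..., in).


[[[x1, x4], x2], x3]

Antisymmetry and Jacobi reduce to x1-anchored left-normed brackets.
Composite bracket: [x3, [[x4, x1], x2]]
Under [a, b] = ab - ba we get 8 signed associative words (2^3 = 8).
Coefficients come from the x1-initial words:
  the word x1x4x2x3 carries sign +1 and contributes +[[[x1, x4], x2], x3]


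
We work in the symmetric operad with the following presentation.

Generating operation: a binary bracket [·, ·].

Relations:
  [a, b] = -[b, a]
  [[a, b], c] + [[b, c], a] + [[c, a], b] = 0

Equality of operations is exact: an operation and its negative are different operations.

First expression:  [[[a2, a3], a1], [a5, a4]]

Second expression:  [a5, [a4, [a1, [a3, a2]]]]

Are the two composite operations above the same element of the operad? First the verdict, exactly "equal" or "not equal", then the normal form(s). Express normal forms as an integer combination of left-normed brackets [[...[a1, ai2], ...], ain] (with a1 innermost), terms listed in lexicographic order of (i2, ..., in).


In normal form, the first expression is [[[[a1, a2], a3], a4], a5] - [[[[a1, a2], a3], a5], a4] - [[[[a1, a3], a2], a4], a5] + [[[[a1, a3], a2], a5], a4]
In normal form, the second expression is -[[[[a1, a2], a3], a4], a5] + [[[[a1, a3], a2], a4], a5]
They disagree, so not equal.

not equal; the first gives [[[[a1, a2], a3], a4], a5] - [[[[a1, a2], a3], a5], a4] - [[[[a1, a3], a2], a4], a5] + [[[[a1, a3], a2], a5], a4] and the second -[[[[a1, a2], a3], a4], a5] + [[[[a1, a3], a2], a4], a5]


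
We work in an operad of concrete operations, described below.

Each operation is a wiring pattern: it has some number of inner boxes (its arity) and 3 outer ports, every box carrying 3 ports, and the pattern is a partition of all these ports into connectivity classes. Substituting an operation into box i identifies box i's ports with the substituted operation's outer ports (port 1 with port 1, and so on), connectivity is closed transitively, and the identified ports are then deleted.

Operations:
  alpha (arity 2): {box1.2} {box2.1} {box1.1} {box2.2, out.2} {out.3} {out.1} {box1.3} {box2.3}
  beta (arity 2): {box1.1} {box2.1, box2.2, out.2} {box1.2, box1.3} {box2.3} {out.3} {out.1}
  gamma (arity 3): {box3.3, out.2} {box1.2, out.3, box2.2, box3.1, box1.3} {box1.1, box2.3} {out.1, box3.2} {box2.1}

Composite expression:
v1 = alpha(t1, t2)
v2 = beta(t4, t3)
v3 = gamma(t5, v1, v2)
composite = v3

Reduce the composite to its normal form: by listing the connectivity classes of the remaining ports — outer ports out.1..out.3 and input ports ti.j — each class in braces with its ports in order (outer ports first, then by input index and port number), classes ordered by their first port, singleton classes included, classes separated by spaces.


{out.1, t3.1, t3.2} {out.2} {out.3, t2.2, t5.2, t5.3} {t1.1} {t1.2} {t1.3} {t2.1} {t2.3} {t3.3} {t4.1} {t4.2, t4.3} {t5.1}

Connectivity passes through glued gamma-boundaries; trace each wire chain.
after alpha, the pattern on (t1, t2) reads {out.1} {out.2, t2.2} {out.3} {t1.1} {t1.2} {t1.3} {t2.1} {t2.3} (out.j = its outer ports)
after beta, the pattern on (t4, t3) reads {out.1} {out.2, t3.1, t3.2} {out.3} {t3.3} {t4.1} {t4.2, t4.3} (out.j = its outer ports)
after gamma, the pattern on (t5, t1, t2, t4, t3) reads {out.1, t3.1, t3.2} {out.2} {out.3, t2.2, t5.2, t5.3} {t1.1} {t1.2} {t1.3} {t2.1} {t2.3} {t3.3} {t4.1} {t4.2, t4.3} {t5.1} (out.j = its outer ports)


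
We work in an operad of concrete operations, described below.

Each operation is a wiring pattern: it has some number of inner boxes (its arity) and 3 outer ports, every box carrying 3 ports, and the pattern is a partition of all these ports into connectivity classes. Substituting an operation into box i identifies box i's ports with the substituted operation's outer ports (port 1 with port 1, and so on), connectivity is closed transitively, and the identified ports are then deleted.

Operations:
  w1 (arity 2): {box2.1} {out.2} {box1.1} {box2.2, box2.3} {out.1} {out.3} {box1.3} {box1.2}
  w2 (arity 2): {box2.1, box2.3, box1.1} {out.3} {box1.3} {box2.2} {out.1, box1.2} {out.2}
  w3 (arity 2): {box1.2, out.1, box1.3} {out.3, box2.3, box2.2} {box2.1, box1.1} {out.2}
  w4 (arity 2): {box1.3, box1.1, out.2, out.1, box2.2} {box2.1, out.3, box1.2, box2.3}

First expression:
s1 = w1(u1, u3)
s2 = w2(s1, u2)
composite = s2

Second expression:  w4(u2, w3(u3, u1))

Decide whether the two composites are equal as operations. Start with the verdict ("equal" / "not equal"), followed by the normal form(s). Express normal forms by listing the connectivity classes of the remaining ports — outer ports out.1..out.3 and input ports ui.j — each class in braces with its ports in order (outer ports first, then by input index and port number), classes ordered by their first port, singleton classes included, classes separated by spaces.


not equal; the first gives {out.1} {out.2} {out.3} {u1.1} {u1.2} {u1.3} {u2.1, u2.3} {u2.2} {u3.1} {u3.2, u3.3} and the second {out.1, out.2, u2.1, u2.3} {out.3, u1.2, u1.3, u2.2, u3.2, u3.3} {u1.1, u3.1}

In normal form, the first expression is {out.1} {out.2} {out.3} {u1.1} {u1.2} {u1.3} {u2.1, u2.3} {u2.2} {u3.1} {u3.2, u3.3}
In normal form, the second expression is {out.1, out.2, u2.1, u2.3} {out.3, u1.2, u1.3, u2.2, u3.2, u3.3} {u1.1, u3.1}
The normal forms differ: not equal.


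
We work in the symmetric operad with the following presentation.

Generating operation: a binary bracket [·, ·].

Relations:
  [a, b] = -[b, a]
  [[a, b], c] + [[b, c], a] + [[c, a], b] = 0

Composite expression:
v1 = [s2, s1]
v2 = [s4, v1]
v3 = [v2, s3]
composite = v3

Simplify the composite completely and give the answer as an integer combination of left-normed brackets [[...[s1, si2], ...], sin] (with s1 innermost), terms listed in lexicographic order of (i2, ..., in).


Expand each bracket as ab - ba; the s1-initial words give the coefficients.
Composite bracket: [[s4, [s2, s1]], s3]
Applying ab - ba throughout gives 8 signed words (2^3 = 8).
Words beginning with s1 determine it all:
  word s1s2s4s3 has sign +1, contributing +[[[s1, s2], s4], s3]

[[[s1, s2], s4], s3]


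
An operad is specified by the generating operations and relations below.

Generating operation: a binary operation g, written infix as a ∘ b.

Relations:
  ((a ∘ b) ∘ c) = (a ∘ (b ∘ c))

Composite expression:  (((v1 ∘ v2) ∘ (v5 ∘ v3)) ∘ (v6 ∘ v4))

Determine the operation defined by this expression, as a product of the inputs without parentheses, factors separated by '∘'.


v1 ∘ v2 ∘ v5 ∘ v3 ∘ v6 ∘ v4

The g-tree's shape is irrelevant; the v-reading-order decides.
(v1 ∘ v2) collapses to v1 ∘ v2
(v5 ∘ v3) collapses to v5 ∘ v3
((v1 ∘ v2) ∘ (v5 ∘ v3)) collapses to v1 ∘ v2 ∘ v5 ∘ v3
(v6 ∘ v4) collapses to v6 ∘ v4
(((v1 ∘ v2) ∘ (v5 ∘ v3)) ∘ (v6 ∘ v4)) collapses to v1 ∘ v2 ∘ v5 ∘ v3 ∘ v6 ∘ v4


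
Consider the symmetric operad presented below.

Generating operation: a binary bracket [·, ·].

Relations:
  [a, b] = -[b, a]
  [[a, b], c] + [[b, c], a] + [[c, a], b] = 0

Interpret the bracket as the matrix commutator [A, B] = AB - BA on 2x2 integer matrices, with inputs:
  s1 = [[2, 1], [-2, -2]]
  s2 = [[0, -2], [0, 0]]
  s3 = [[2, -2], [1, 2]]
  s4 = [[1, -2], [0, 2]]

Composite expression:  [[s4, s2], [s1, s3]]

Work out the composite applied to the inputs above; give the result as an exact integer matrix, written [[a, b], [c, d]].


[[-8, 12], [0, 8]]

[s4, s2] = [[0, 2], [0, 0]]
[s1, s3] = [[-3, -8], [-4, 3]]
[[s4, s2], [s1, s3]] = [[-8, 12], [0, 8]]


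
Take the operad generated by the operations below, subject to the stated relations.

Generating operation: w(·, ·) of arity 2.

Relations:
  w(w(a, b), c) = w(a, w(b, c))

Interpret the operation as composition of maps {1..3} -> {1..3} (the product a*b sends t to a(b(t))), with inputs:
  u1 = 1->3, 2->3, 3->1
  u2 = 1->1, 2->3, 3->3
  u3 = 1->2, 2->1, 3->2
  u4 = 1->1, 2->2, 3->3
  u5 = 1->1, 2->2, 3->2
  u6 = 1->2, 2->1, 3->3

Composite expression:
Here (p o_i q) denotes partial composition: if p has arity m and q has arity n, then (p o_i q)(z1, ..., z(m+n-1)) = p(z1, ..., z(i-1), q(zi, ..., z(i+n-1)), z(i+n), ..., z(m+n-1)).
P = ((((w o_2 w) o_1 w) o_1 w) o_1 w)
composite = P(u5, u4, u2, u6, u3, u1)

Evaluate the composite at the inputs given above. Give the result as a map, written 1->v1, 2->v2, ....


1->1, 2->1, 3->1


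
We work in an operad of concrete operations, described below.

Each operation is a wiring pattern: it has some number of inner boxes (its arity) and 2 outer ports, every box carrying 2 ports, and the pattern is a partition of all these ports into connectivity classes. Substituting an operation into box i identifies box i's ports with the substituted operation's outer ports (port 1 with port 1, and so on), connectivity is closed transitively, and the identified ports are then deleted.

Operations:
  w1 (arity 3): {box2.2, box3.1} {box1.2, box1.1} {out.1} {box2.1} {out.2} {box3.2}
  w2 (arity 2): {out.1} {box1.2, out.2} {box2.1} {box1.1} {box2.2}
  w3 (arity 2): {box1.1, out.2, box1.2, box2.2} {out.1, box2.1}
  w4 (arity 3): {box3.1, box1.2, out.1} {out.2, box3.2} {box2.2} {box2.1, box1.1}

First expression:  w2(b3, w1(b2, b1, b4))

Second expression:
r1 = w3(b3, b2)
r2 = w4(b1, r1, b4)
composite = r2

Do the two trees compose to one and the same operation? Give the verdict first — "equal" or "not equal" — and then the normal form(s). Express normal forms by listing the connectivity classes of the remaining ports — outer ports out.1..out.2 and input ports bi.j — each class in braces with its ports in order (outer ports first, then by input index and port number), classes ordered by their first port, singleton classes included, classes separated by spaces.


The first expression, normalized: {out.1} {out.2, b3.2} {b1.1} {b1.2, b4.1} {b2.1, b2.2} {b3.1} {b4.2}
The second expression, normalized: {out.1, b1.2, b4.1} {out.2, b4.2} {b1.1, b2.1} {b2.2, b3.1, b3.2}
No match — not equal.

not equal; first: {out.1} {out.2, b3.2} {b1.1} {b1.2, b4.1} {b2.1, b2.2} {b3.1} {b4.2}; second: {out.1, b1.2, b4.1} {out.2, b4.2} {b1.1, b2.1} {b2.2, b3.1, b3.2}


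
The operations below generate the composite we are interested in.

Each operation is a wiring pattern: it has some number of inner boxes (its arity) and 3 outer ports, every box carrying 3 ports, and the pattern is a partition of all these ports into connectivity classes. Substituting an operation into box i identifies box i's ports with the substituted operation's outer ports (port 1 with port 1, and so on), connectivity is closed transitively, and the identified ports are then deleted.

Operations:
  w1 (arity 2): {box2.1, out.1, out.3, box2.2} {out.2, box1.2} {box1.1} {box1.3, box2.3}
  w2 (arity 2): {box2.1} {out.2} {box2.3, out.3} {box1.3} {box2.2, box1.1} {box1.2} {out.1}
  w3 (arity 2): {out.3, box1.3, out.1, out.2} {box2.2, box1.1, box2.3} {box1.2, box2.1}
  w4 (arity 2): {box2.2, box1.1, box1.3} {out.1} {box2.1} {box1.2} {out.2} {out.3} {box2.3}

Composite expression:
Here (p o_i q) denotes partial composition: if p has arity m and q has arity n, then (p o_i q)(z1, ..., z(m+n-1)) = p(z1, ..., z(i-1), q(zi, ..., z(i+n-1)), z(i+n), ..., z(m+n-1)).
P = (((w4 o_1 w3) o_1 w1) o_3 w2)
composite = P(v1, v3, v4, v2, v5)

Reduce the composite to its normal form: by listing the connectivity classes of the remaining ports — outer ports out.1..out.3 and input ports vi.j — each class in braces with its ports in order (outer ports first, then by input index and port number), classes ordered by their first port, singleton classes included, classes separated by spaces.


{out.1} {out.2} {out.3} {v1.1} {v1.2} {v1.3, v3.3} {v2.1} {v2.2, v4.1} {v2.3, v3.1, v3.2, v5.2} {v4.2} {v4.3} {v5.1} {v5.3}

Reachability decides: close wires over w4-identified ports.
after w1, the pattern on (v1, v3) reads {out.1, out.3, v3.1, v3.2} {out.2, v1.2} {v1.1} {v1.3, v3.3} (out.j = its outer ports)
after w2, the pattern on (v4, v2) reads {out.1} {out.2} {out.3, v2.3} {v2.1} {v2.2, v4.1} {v4.2} {v4.3} (out.j = its outer ports)
after w3, the pattern on (v1, v3, v4, v2) reads {out.1, out.2, out.3, v2.3, v3.1, v3.2} {v1.1} {v1.2} {v1.3, v3.3} {v2.1} {v2.2, v4.1} {v4.2} {v4.3} (out.j = its outer ports)
after w4, the pattern on (v1, v3, v4, v2, v5) reads {out.1} {out.2} {out.3} {v1.1} {v1.2} {v1.3, v3.3} {v2.1} {v2.2, v4.1} {v2.3, v3.1, v3.2, v5.2} {v4.2} {v4.3} {v5.1} {v5.3} (out.j = its outer ports)


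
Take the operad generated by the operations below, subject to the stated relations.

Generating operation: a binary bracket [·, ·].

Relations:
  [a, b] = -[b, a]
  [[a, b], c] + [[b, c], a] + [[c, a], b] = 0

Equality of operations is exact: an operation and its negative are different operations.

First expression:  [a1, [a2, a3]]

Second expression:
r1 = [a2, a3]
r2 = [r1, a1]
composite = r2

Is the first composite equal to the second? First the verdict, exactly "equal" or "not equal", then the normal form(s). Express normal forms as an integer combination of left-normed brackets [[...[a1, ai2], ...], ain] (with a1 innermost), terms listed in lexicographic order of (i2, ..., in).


Normal form of the first expression: [[a1, a2], a3] - [[a1, a3], a2]
Normal form of the second expression: -[[a1, a2], a3] + [[a1, a3], a2]
The normal forms differ: not equal.

not equal; first: [[a1, a2], a3] - [[a1, a3], a2]; second: -[[a1, a2], a3] + [[a1, a3], a2]


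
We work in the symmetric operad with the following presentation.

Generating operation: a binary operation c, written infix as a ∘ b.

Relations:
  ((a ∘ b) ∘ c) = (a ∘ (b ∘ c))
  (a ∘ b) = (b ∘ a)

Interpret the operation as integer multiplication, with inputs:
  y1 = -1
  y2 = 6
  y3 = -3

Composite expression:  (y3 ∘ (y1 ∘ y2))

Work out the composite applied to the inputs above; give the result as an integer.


18

(y1 ∘ y2) = -6
(y3 ∘ (y1 ∘ y2)) = 18


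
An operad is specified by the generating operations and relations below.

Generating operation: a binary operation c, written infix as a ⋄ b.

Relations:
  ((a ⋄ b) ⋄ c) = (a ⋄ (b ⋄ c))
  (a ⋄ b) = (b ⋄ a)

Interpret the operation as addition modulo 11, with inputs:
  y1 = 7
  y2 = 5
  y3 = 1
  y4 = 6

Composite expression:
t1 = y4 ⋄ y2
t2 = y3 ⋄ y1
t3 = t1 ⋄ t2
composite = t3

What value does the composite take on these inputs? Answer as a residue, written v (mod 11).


8 (mod 11)


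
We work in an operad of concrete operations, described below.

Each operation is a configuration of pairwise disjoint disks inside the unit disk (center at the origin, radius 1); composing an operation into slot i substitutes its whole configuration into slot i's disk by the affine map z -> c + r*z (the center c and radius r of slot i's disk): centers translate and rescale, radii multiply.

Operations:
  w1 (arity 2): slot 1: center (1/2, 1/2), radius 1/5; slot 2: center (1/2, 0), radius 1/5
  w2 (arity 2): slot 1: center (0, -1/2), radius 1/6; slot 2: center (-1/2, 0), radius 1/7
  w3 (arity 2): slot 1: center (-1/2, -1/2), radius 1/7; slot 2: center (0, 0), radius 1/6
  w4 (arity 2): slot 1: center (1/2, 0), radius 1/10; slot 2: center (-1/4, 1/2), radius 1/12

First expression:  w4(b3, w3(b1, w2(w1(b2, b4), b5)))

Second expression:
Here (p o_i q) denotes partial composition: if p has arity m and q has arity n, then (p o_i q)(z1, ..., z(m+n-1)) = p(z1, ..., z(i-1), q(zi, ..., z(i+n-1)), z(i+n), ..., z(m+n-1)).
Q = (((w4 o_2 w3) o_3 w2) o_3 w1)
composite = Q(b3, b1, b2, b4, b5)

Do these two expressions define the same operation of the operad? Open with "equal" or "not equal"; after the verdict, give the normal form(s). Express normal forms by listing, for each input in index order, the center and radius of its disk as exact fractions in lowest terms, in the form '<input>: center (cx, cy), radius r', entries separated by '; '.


equal; both compose to b1: center (-7/24, 11/24), radius 1/84; b2: center (-215/864, 427/864), radius 1/2160; b3: center (1/2, 0), radius 1/10; b4: center (-215/864, 71/144), radius 1/2160; b5: center (-37/144, 1/2), radius 1/504


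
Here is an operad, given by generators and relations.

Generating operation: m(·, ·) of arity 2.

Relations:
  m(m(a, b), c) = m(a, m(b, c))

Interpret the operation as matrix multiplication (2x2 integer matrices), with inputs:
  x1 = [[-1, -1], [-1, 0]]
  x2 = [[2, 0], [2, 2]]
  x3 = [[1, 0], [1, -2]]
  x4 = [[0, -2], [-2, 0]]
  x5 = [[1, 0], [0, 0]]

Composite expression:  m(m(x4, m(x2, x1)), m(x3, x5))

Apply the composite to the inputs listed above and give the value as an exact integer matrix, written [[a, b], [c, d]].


m(x2, x1) = [[-2, -2], [-4, -2]]
m(x4, m(x2, x1)) = [[8, 4], [4, 4]]
m(x3, x5) = [[1, 0], [1, 0]]
m(m(x4, m(x2, x1)), m(x3, x5)) = [[12, 0], [8, 0]]

[[12, 0], [8, 0]]


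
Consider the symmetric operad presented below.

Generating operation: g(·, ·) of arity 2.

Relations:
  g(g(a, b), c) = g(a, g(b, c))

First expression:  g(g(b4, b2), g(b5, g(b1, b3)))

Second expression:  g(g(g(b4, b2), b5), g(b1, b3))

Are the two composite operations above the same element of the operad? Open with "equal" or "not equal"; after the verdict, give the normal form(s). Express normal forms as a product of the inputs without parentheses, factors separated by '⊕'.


In normal form, the first expression is b4 ⊕ b2 ⊕ b5 ⊕ b1 ⊕ b3
In normal form, the second expression is b4 ⊕ b2 ⊕ b5 ⊕ b1 ⊕ b3
One common form — equal.

equal; both compose to b4 ⊕ b2 ⊕ b5 ⊕ b1 ⊕ b3


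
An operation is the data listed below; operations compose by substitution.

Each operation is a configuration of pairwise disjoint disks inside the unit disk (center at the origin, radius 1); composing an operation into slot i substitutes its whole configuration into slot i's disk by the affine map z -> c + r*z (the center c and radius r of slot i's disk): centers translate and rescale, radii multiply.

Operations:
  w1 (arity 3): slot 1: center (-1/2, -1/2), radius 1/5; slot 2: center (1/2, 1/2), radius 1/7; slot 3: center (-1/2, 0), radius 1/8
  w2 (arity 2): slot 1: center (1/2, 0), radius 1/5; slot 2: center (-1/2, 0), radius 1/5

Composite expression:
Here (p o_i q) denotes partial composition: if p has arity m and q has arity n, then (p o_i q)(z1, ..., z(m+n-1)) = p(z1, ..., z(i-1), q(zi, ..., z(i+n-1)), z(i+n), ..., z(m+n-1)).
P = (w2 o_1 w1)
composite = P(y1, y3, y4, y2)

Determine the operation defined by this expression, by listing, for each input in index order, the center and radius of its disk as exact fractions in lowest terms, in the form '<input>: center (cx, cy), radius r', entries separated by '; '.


y1: center (2/5, -1/10), radius 1/25; y2: center (-1/2, 0), radius 1/5; y3: center (3/5, 1/10), radius 1/35; y4: center (2/5, 0), radius 1/40

Affine substitution under w2: radii multiply and y-centers shift.
input y1: applying the 2 nested substitutions gives center (2/5, -1/10), radius 1/25
input y3: applying the 2 nested substitutions gives center (3/5, 1/10), radius 1/35
input y4: applying the 2 nested substitutions gives center (2/5, 0), radius 1/40
input y2: applying the 1 nested substitution gives center (-1/2, 0), radius 1/5


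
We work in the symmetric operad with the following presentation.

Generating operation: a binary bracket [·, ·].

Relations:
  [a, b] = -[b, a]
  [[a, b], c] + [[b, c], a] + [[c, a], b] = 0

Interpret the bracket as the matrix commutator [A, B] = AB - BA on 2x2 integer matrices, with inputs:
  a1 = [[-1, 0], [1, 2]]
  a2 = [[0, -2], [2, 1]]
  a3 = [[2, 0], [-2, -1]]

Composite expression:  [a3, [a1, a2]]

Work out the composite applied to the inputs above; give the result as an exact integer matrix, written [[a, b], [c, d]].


[[12, 18], [-23, -12]]

[a1, a2] = [[2, 6], [5, -2]]
[a3, [a1, a2]] = [[12, 18], [-23, -12]]


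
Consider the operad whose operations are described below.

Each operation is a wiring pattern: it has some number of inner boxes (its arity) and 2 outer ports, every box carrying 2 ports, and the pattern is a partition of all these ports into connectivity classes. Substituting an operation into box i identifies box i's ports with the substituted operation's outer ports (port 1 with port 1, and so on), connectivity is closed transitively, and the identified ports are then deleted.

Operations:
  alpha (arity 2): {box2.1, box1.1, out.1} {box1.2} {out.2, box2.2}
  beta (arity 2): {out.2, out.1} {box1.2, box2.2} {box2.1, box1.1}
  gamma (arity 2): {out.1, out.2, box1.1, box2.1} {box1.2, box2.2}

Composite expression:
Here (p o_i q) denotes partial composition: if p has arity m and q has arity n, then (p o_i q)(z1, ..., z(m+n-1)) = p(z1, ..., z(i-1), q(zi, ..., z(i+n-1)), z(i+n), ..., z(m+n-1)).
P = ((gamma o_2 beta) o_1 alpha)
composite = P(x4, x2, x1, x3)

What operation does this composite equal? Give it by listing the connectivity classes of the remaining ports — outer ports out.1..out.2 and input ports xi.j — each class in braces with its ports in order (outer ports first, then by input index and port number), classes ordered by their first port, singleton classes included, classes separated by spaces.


{out.1, out.2, x2.1, x2.2, x4.1} {x1.1, x3.1} {x1.2, x3.2} {x4.2}

After gluing at gamma, chains via deleted ports link the x-ports.
after alpha, the pattern on (x4, x2) reads {out.1, x2.1, x4.1} {out.2, x2.2} {x4.2} (out.j = its outer ports)
after beta, the pattern on (x1, x3) reads {out.1, out.2} {x1.1, x3.1} {x1.2, x3.2} (out.j = its outer ports)
after gamma, the pattern on (x4, x2, x1, x3) reads {out.1, out.2, x2.1, x2.2, x4.1} {x1.1, x3.1} {x1.2, x3.2} {x4.2} (out.j = its outer ports)


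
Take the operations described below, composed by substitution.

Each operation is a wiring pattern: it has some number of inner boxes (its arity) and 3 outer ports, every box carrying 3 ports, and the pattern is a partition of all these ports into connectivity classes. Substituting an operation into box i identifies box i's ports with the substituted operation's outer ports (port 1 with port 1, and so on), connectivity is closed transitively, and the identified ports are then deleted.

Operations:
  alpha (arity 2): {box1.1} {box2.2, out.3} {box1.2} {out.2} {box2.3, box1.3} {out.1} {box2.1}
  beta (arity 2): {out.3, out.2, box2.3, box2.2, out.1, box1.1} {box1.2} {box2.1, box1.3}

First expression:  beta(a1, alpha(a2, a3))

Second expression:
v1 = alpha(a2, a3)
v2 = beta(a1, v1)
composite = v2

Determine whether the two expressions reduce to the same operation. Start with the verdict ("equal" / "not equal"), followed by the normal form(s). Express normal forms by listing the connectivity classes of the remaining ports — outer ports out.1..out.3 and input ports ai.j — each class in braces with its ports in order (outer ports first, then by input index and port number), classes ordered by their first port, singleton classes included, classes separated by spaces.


Normal form of the first expression: {out.1, out.2, out.3, a1.1, a3.2} {a1.2} {a1.3} {a2.1} {a2.2} {a2.3, a3.3} {a3.1}
Normal form of the second expression: {out.1, out.2, out.3, a1.1, a3.2} {a1.2} {a1.3} {a2.1} {a2.2} {a2.3, a3.3} {a3.1}
Identical normal forms: equal.

equal; both compose to {out.1, out.2, out.3, a1.1, a3.2} {a1.2} {a1.3} {a2.1} {a2.2} {a2.3, a3.3} {a3.1}


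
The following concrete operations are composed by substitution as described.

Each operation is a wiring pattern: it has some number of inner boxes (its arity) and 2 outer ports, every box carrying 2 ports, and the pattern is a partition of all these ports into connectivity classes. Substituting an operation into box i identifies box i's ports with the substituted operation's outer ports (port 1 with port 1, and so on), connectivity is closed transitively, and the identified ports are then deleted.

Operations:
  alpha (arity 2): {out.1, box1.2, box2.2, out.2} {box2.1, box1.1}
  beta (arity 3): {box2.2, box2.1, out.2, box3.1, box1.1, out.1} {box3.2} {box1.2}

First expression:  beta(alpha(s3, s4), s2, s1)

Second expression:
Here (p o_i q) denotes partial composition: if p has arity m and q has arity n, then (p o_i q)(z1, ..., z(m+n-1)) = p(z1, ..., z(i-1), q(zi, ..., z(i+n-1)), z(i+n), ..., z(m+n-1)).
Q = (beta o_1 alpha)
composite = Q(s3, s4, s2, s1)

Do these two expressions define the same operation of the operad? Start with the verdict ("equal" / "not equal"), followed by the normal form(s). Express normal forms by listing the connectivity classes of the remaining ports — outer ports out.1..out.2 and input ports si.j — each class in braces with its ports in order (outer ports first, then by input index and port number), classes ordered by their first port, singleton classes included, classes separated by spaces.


equal; the common form is {out.1, out.2, s1.1, s2.1, s2.2, s3.2, s4.2} {s1.2} {s3.1, s4.1}

The first composite normalizes to {out.1, out.2, s1.1, s2.1, s2.2, s3.2, s4.2} {s1.2} {s3.1, s4.1}
The second composite normalizes to {out.1, out.2, s1.1, s2.1, s2.2, s3.2, s4.2} {s1.2} {s3.1, s4.1}
Same normal form: equal.


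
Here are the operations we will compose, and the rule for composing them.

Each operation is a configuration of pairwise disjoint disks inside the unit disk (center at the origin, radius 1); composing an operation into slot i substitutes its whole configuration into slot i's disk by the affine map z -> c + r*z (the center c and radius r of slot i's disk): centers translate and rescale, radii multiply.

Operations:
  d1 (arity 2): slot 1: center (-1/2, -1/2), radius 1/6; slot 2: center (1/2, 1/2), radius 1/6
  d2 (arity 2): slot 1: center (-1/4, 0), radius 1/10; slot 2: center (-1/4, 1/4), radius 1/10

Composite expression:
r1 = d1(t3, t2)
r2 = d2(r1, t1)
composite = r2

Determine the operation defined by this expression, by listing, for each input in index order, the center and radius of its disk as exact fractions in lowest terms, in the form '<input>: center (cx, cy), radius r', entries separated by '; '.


Only the slot chain above each t matters under d2; compose those maps.
input t3: composing its 2 substitution steps yields center (-3/10, -1/20), radius 1/60
input t2: composing its 2 substitution steps yields center (-1/5, 1/20), radius 1/60
input t1: composing its 1 substitution step yields center (-1/4, 1/4), radius 1/10

t1: center (-1/4, 1/4), radius 1/10; t2: center (-1/5, 1/20), radius 1/60; t3: center (-3/10, -1/20), radius 1/60


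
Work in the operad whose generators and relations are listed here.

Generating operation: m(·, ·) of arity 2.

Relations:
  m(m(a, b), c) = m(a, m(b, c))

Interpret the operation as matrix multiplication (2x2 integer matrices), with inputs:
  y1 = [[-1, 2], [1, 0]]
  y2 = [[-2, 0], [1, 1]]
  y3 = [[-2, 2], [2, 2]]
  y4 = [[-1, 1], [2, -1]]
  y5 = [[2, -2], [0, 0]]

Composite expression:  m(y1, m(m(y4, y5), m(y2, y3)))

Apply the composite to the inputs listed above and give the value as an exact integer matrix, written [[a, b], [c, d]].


[[40, -80], [-8, 16]]

m(y4, y5) = [[-2, 2], [4, -4]]
m(y2, y3) = [[4, -4], [0, 4]]
m(m(y4, y5), m(y2, y3)) = [[-8, 16], [16, -32]]
m(y1, m(m(y4, y5), m(y2, y3))) = [[40, -80], [-8, 16]]


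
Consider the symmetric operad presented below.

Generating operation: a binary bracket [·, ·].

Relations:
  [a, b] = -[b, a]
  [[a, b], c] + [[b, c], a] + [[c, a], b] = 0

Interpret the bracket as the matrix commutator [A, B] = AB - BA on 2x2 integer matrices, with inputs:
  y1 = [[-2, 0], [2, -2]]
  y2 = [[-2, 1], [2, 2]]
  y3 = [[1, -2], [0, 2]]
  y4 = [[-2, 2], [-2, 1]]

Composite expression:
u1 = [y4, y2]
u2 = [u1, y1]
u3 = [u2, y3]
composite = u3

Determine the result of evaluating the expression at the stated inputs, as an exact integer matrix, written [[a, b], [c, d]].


[[-48, -40], [24, 48]]

[y4, y2] = [[6, 5], [14, -6]]
[[y4, y2], y1] = [[10, 0], [-24, -10]]
[[[y4, y2], y1], y3] = [[-48, -40], [24, 48]]


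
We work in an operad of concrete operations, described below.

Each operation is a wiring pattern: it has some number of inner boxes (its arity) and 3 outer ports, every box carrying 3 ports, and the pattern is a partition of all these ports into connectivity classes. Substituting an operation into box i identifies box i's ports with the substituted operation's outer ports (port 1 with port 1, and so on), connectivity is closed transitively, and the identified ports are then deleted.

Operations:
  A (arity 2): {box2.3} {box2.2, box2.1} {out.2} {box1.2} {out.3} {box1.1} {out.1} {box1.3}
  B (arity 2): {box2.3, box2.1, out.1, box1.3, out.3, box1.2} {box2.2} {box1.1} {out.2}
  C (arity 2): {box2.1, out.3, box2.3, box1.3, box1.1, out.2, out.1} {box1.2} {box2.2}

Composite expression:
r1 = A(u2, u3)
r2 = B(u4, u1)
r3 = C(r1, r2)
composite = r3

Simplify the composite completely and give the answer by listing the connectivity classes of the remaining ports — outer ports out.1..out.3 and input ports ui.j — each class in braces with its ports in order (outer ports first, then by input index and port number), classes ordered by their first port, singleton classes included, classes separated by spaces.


Connectivity passes through glued C-boundaries; trace each wire chain.
the subtree at A composes to {out.1} {out.2} {out.3} {u2.1} {u2.2} {u2.3} {u3.1, u3.2} {u3.3} on (u2, u3); out.j = own outer ports
the subtree at B composes to {out.1, out.3, u1.1, u1.3, u4.2, u4.3} {out.2} {u1.2} {u4.1} on (u4, u1); out.j = own outer ports
the subtree at C composes to {out.1, out.2, out.3, u1.1, u1.3, u4.2, u4.3} {u1.2} {u2.1} {u2.2} {u2.3} {u3.1, u3.2} {u3.3} {u4.1} on (u2, u3, u4, u1); out.j = own outer ports

{out.1, out.2, out.3, u1.1, u1.3, u4.2, u4.3} {u1.2} {u2.1} {u2.2} {u2.3} {u3.1, u3.2} {u3.3} {u4.1}


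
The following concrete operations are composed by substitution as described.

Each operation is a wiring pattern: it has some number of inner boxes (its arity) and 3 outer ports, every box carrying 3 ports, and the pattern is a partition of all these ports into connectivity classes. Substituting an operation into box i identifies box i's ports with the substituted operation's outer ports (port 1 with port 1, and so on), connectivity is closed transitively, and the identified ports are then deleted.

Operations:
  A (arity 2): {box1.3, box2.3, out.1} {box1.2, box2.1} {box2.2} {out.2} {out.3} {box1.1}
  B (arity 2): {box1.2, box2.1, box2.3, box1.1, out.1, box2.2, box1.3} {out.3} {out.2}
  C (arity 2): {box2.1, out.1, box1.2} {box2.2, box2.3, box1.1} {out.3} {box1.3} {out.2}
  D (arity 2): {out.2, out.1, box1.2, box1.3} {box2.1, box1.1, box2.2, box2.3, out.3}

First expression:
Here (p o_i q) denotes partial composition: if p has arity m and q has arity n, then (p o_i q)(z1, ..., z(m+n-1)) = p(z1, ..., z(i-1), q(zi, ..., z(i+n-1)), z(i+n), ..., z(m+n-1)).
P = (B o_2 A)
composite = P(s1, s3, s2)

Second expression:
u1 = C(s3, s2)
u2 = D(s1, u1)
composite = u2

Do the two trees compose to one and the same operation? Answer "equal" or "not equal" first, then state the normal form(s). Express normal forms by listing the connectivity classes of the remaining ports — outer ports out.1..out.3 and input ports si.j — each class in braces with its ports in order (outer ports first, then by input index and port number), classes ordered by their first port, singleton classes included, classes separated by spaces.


not equal; first: {out.1, s1.1, s1.2, s1.3, s2.3, s3.3} {out.2} {out.3} {s2.1, s3.2} {s2.2} {s3.1}; second: {out.1, out.2, s1.2, s1.3} {out.3, s1.1, s2.1, s3.2} {s2.2, s2.3, s3.1} {s3.3}


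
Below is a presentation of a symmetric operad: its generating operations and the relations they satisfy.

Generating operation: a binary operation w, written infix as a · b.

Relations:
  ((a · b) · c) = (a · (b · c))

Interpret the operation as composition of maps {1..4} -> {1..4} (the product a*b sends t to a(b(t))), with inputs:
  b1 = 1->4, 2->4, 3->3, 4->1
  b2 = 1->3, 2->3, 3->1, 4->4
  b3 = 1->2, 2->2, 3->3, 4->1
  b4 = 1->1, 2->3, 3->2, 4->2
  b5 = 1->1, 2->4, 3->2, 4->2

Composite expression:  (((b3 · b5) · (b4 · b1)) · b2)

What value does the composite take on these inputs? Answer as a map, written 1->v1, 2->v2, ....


1->1, 2->1, 3->1, 4->2

(b3 · b5) = 1->2, 2->1, 3->2, 4->2
(b4 · b1) = 1->2, 2->2, 3->2, 4->1
((b3 · b5) · (b4 · b1)) = 1->1, 2->1, 3->1, 4->2
(((b3 · b5) · (b4 · b1)) · b2) = 1->1, 2->1, 3->1, 4->2


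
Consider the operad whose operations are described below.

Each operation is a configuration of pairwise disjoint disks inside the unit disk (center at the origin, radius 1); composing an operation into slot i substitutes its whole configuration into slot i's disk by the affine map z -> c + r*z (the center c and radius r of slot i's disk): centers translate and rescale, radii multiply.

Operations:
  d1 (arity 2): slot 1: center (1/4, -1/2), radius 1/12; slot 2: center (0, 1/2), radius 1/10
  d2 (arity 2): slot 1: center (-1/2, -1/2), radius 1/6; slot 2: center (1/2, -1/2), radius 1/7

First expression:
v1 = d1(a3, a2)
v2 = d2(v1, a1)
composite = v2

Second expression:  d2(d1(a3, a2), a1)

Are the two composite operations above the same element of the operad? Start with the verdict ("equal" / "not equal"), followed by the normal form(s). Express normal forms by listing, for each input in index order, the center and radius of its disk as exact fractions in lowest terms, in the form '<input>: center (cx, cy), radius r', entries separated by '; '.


equal; the common form is a1: center (1/2, -1/2), radius 1/7; a2: center (-1/2, -5/12), radius 1/60; a3: center (-11/24, -7/12), radius 1/72

The first expression reduces to a1: center (1/2, -1/2), radius 1/7; a2: center (-1/2, -5/12), radius 1/60; a3: center (-11/24, -7/12), radius 1/72
The second expression reduces to a1: center (1/2, -1/2), radius 1/7; a2: center (-1/2, -5/12), radius 1/60; a3: center (-11/24, -7/12), radius 1/72
One common form — equal.
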